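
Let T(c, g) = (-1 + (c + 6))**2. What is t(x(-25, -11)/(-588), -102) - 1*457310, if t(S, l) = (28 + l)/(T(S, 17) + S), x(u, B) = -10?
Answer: -995613710714/2177095 ≈ -4.5731e+5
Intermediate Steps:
T(c, g) = (5 + c)**2 (T(c, g) = (-1 + (6 + c))**2 = (5 + c)**2)
t(S, l) = (28 + l)/(S + (5 + S)**2) (t(S, l) = (28 + l)/((5 + S)**2 + S) = (28 + l)/(S + (5 + S)**2))
t(x(-25, -11)/(-588), -102) - 1*457310 = (28 - 102)/(-10/(-588) + (5 - 10/(-588))**2) - 1*457310 = -74/(-10*(-1/588) + (5 - 10*(-1/588))**2) - 457310 = -74/(5/294 + (5 + 5/294)**2) - 457310 = -74/(5/294 + (1475/294)**2) - 457310 = -74/(5/294 + 2175625/86436) - 457310 = -74/(2177095/86436) - 457310 = (86436/2177095)*(-74) - 457310 = -6396264/2177095 - 457310 = -995613710714/2177095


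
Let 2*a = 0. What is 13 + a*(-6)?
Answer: 13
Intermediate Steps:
a = 0 (a = (½)*0 = 0)
13 + a*(-6) = 13 + 0*(-6) = 13 + 0 = 13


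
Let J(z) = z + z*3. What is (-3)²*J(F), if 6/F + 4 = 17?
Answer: 216/13 ≈ 16.615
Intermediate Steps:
F = 6/13 (F = 6/(-4 + 17) = 6/13 ≈ 0.46154)
J(z) = 4*z (J(z) = z + 3*z = 4*z)
(-3)²*J(F) = (-3)²*(4*(6/13)) = 9*(24/13) = 216/13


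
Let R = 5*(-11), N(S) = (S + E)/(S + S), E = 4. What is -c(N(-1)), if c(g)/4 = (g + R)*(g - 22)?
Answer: -5311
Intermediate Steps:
N(S) = (4 + S)/(2*S) (N(S) = (S + 4)/(S + S) = (4 + S)/((2*S)) = (4 + S)*(1/(2*S)) = (4 + S)/(2*S))
R = -55
c(g) = 4*(-55 + g)*(-22 + g) (c(g) = 4*((g - 55)*(g - 22)) = 4*((-55 + g)*(-22 + g)) = 4*(-55 + g)*(-22 + g))
-c(N(-1)) = -(4840 - 154*(4 - 1)/(-1) + 4*((½)*(4 - 1)/(-1))²) = -(4840 - 154*(-1)*3 + 4*((½)*(-1)*3)²) = -(4840 - 308*(-3/2) + 4*(-3/2)²) = -(4840 + 462 + 4*(9/4)) = -(4840 + 462 + 9) = -1*5311 = -5311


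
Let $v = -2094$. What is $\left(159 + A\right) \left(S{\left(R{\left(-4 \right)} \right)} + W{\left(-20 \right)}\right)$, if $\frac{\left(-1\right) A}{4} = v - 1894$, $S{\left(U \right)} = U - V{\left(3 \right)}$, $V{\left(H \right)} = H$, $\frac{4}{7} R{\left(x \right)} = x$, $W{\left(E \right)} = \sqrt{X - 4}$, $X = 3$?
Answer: $-161110 + 16111 i \approx -1.6111 \cdot 10^{5} + 16111.0 i$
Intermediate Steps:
$W{\left(E \right)} = i$ ($W{\left(E \right)} = \sqrt{3 - 4} = \sqrt{-1} = i$)
$R{\left(x \right)} = \frac{7 x}{4}$
$S{\left(U \right)} = -3 + U$ ($S{\left(U \right)} = U - 3 = -3 + U$)
$A = 15952$ ($A = - 4 \left(-2094 - 1894\right) = \left(-4\right) \left(-3988\right) = 15952$)
$\left(159 + A\right) \left(S{\left(R{\left(-4 \right)} \right)} + W{\left(-20 \right)}\right) = \left(159 + 15952\right) \left(\left(-3 + \frac{7}{4} \left(-4\right)\right) + i\right) = 16111 \left(\left(-3 - 7\right) + i\right) = 16111 \left(-10 + i\right) = -161110 + 16111 i$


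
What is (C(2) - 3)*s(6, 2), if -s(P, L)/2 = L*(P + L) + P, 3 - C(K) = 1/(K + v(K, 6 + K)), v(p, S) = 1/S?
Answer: 352/17 ≈ 20.706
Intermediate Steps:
C(K) = 3 - 1/(K + 1/(6 + K))
s(P, L) = -2*P - 2*L*(L + P) (s(P, L) = -2*(L*(P + L) + P) = -2*(L*(L + P) + P) = -2*(P + L*(L + P)) = -2*P - 2*L*(L + P))
(C(2) - 3)*s(6, 2) = ((3 + (-1 + 3*2)*(6 + 2))/(1 + 2*(6 + 2)) - 3)*(-2*6 - 2*2² - 2*2*6) = ((3 + (-1 + 6)*8)/(1 + 2*8) - 3)*(-12 - 2*4 - 24) = ((3 + 5*8)/(1 + 16) - 3)*(-12 - 8 - 24) = ((3 + 40)/17 - 3)*(-44) = ((1/17)*43 - 3)*(-44) = (43/17 - 3)*(-44) = -8/17*(-44) = 352/17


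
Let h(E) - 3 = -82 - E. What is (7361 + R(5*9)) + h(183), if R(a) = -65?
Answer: 7034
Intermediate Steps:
h(E) = -79 - E (h(E) = 3 + (-82 - E) = -79 - E)
(7361 + R(5*9)) + h(183) = (7361 - 65) + (-79 - 1*183) = 7296 + (-79 - 183) = 7296 - 262 = 7034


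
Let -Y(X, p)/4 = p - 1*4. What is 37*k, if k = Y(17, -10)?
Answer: 2072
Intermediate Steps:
Y(X, p) = 16 - 4*p (Y(X, p) = -4*(p - 1*4) = -4*(p - 4) = -4*(-4 + p) = 16 - 4*p)
k = 56 (k = 16 - 4*(-10) = 16 + 40 = 56)
37*k = 37*56 = 2072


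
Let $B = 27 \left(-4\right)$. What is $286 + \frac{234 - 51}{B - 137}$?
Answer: $\frac{69887}{245} \approx 285.25$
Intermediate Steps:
$B = -108$
$286 + \frac{234 - 51}{B - 137} = 286 + \frac{234 - 51}{-108 - 137} = 286 + \frac{183}{-245} = 286 + 183 \left(- \frac{1}{245}\right) = 286 - \frac{183}{245} = \frac{69887}{245}$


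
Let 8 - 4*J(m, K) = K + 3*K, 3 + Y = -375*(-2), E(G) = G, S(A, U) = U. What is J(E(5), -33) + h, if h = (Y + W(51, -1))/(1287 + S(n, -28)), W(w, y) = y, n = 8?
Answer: 44811/1259 ≈ 35.593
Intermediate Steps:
Y = 747 (Y = -3 - 375*(-2) = -3 + 750 = 747)
J(m, K) = 2 - K (J(m, K) = 2 - (K + 3*K)/4 = 2 - K)
h = 746/1259 (h = (747 - 1)/(1287 - 28) = 746/1259 ≈ 0.59253)
J(E(5), -33) + h = (2 - 1*(-33)) + 746/1259 = (2 + 33) + 746/1259 = 35 + 746/1259 = 44811/1259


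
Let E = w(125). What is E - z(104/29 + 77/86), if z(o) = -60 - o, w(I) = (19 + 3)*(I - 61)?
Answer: 3672369/2494 ≈ 1472.5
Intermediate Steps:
w(I) = -1342 + 22*I (w(I) = 22*(-61 + I) = -1342 + 22*I)
E = 1408 (E = -1342 + 22*125 = -1342 + 2750 = 1408)
E - z(104/29 + 77/86) = 1408 - (-60 - (104/29 + 77/86)) = 1408 - (-60 - 1*11177/2494) = 1408 - (-60 - 11177/2494) = 1408 - 1*(-160817/2494) = 1408 + 160817/2494 = 3672369/2494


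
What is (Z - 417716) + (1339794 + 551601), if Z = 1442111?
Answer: 2915790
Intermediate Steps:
(Z - 417716) + (1339794 + 551601) = (1442111 - 417716) + (1339794 + 551601) = 1024395 + 1891395 = 2915790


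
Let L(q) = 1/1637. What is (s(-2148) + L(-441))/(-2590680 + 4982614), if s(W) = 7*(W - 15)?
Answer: -12392908/1957797979 ≈ -0.0063300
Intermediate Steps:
L(q) = 1/1637
s(W) = -105 + 7*W (s(W) = 7*(-15 + W) = -105 + 7*W)
(s(-2148) + L(-441))/(-2590680 + 4982614) = ((-105 + 7*(-2148)) + 1/1637)/(-2590680 + 4982614) = ((-105 - 15036) + 1/1637)/2391934 = (-15141 + 1/1637)*(1/2391934) = -24785816/1637*1/2391934 = -12392908/1957797979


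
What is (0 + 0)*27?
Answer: 0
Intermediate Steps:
(0 + 0)*27 = 0*27 = 0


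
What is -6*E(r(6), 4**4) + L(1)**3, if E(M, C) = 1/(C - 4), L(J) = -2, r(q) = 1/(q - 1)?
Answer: -337/42 ≈ -8.0238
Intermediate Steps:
r(q) = 1/(-1 + q)
E(M, C) = 1/(-4 + C)
-6*E(r(6), 4**4) + L(1)**3 = -6/(-4 + 4**4) + (-2)**3 = -6/(-4 + 256) - 8 = -6/252 - 8 = -6*1/252 - 8 = -1/42 - 8 = -337/42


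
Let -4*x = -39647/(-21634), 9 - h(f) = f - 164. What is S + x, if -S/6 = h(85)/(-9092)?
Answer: -78694879/196696328 ≈ -0.40008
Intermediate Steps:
h(f) = 173 - f (h(f) = 9 - (f - 164) = 9 - (-164 + f) = 9 + (164 - f) = 173 - f)
x = -39647/86536 (x = -(-39647)/(4*(-21634)) = -(-39647)*(-1)/(4*21634) = -¼*39647/21634 = -39647/86536 ≈ -0.45816)
S = 132/2273 (S = -6*(173 - 1*85)/(-9092) = -6*(173 - 85)*(-1)/9092 = -528*(-1)/9092 = -6*(-22/2273) = 132/2273 ≈ 0.058073)
S + x = 132/2273 - 39647/86536 = -78694879/196696328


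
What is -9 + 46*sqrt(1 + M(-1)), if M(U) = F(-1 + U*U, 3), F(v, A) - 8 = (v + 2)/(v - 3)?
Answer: -9 + 230*sqrt(3)/3 ≈ 123.79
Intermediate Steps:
F(v, A) = 8 + (2 + v)/(-3 + v) (F(v, A) = 8 + (v + 2)/(v - 3) = 8 + (2 + v)/(-3 + v))
M(U) = (-31 + 9*U**2)/(-4 + U**2) (M(U) = (-22 + 9*(-1 + U*U))/(-3 + (-1 + U*U)) = (-22 + 9*(-1 + U**2))/(-3 + (-1 + U**2)) = (-22 + (-9 + 9*U**2))/(-4 + U**2) = (-31 + 9*U**2)/(-4 + U**2))
-9 + 46*sqrt(1 + M(-1)) = -9 + 46*sqrt(1 + (-31 + 9*(-1)**2)/(-4 + (-1)**2)) = -9 + 46*sqrt(1 + (-31 + 9*1)/(-4 + 1)) = -9 + 46*sqrt(1 + (-31 + 9)/(-3)) = -9 + 46*sqrt(1 - 1/3*(-22)) = -9 + 46*sqrt(1 + 22/3) = -9 + 46*sqrt(25/3) = -9 + 46*(5*sqrt(3)/3) = -9 + 230*sqrt(3)/3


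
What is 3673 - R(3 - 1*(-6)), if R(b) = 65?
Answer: 3608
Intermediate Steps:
3673 - R(3 - 1*(-6)) = 3673 - 1*65 = 3673 - 65 = 3608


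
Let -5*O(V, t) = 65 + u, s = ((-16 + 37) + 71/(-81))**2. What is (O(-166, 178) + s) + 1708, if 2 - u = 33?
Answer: 69092366/32805 ≈ 2106.2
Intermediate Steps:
u = -31 (u = 2 - 1*33 = 2 - 33 = -31)
s = 2656900/6561 (s = (21 + 71*(-1/81))**2 = (21 - 71/81)**2 = (1630/81)**2 = 2656900/6561 ≈ 404.95)
O(V, t) = -34/5 (O(V, t) = -(65 - 31)/5 = -1/5*34 = -34/5)
(O(-166, 178) + s) + 1708 = (-34/5 + 2656900/6561) + 1708 = 13061426/32805 + 1708 = 69092366/32805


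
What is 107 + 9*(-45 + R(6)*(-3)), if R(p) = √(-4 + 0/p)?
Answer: -298 - 54*I ≈ -298.0 - 54.0*I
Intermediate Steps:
R(p) = 2*I (R(p) = √(-4 + 0) = √(-4) = 2*I)
107 + 9*(-45 + R(6)*(-3)) = 107 + 9*(-45 + (2*I)*(-3)) = 107 + 9*(-45 - 6*I) = 107 + (-405 - 54*I) = -298 - 54*I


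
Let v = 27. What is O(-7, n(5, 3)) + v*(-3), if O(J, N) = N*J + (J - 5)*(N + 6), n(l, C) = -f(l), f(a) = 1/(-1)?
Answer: -172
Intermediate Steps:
f(a) = -1
n(l, C) = 1 (n(l, C) = -1*(-1) = 1)
O(J, N) = J*N + (-5 + J)*(6 + N)
O(-7, n(5, 3)) + v*(-3) = (-30 - 5*1 + 6*(-7) + 2*(-7)*1) + 27*(-3) = (-30 - 5 - 42 - 14) - 81 = -91 - 81 = -172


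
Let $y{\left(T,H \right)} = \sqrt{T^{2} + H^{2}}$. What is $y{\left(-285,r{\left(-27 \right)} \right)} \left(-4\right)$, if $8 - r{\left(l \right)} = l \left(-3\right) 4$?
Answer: $- 4 \sqrt{181081} \approx -1702.1$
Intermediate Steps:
$r{\left(l \right)} = 8 + 12 l$ ($r{\left(l \right)} = 8 - l \left(-3\right) 4 = 8 - - 3 l 4 = 8 - - 12 l = 8 + 12 l$)
$y{\left(T,H \right)} = \sqrt{H^{2} + T^{2}}$
$y{\left(-285,r{\left(-27 \right)} \right)} \left(-4\right) = \sqrt{\left(8 + 12 \left(-27\right)\right)^{2} + \left(-285\right)^{2}} \left(-4\right) = \sqrt{\left(8 - 324\right)^{2} + 81225} \left(-4\right) = \sqrt{\left(-316\right)^{2} + 81225} \left(-4\right) = \sqrt{99856 + 81225} \left(-4\right) = \sqrt{181081} \left(-4\right) = - 4 \sqrt{181081}$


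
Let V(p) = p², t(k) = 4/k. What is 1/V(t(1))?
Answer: 1/16 ≈ 0.062500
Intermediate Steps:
1/V(t(1)) = 1/((4/1)²) = 1/((4*1)²) = 1/(4²) = 1/16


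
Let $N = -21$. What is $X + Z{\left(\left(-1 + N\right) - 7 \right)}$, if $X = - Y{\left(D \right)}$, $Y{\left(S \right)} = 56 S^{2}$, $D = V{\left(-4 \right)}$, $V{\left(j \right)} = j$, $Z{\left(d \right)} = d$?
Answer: $-925$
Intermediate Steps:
$D = -4$
$X = -896$ ($X = - 56 \left(-4\right)^{2} = - 56 \cdot 16 = \left(-1\right) 896 = -896$)
$X + Z{\left(\left(-1 + N\right) - 7 \right)} = -896 - 29 = -925$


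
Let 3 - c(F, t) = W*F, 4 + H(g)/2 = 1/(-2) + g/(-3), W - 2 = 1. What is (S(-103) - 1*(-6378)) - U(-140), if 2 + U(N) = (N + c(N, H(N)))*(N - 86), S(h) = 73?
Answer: 70411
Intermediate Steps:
W = 3 (W = 2 + 1 = 3)
H(g) = -9 - 2*g/3 (H(g) = -8 + 2*(1/(-2) + g/(-3)) = -8 + 2*(1*(-½) + g*(-⅓)) = -8 + 2*(-½ - g/3) = -8 + (-1 - 2*g/3) = -9 - 2*g/3)
c(F, t) = 3 - 3*F
U(N) = -2 + (-86 + N)*(3 - 2*N) (U(N) = -2 + (N + (3 - 3*N))*(N - 86) = -2 + (3 - 2*N)*(-86 + N) = -2 + (-86 + N)*(3 - 2*N))
(S(-103) - 1*(-6378)) - U(-140) = (73 - 1*(-6378)) - (-260 - 2*(-140)² + 175*(-140)) = (73 + 6378) - (-260 - 2*19600 - 24500) = 6451 - (-260 - 39200 - 24500) = 6451 - 1*(-63960) = 6451 + 63960 = 70411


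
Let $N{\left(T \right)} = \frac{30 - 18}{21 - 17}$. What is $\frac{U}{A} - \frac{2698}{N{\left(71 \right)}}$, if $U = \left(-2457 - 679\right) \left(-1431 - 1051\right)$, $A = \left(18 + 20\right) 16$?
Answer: $\frac{678446}{57} \approx 11903.0$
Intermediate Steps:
$A = 608$ ($A = 38 \cdot 16 = 608$)
$N{\left(T \right)} = 3$ ($N{\left(T \right)} = \frac{12}{4} = 12 \cdot \frac{1}{4} = 3$)
$U = 7783552$ ($U = \left(-3136\right) \left(-2482\right) = 7783552$)
$\frac{U}{A} - \frac{2698}{N{\left(71 \right)}} = \frac{7783552}{608} - \frac{2698}{3} = 7783552 \cdot \frac{1}{608} - \frac{2698}{3} = \frac{243236}{19} - \frac{2698}{3} = \frac{678446}{57}$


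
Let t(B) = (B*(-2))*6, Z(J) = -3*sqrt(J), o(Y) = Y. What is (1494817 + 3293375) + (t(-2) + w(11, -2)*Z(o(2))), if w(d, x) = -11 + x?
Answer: 4788216 + 39*sqrt(2) ≈ 4.7883e+6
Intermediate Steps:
t(B) = -12*B (t(B) = -2*B*6 = -12*B)
(1494817 + 3293375) + (t(-2) + w(11, -2)*Z(o(2))) = (1494817 + 3293375) + (-12*(-2) + (-11 - 2)*(-3*sqrt(2))) = 4788192 + (24 - (-39)*sqrt(2)) = 4788192 + (24 + 39*sqrt(2)) = 4788216 + 39*sqrt(2)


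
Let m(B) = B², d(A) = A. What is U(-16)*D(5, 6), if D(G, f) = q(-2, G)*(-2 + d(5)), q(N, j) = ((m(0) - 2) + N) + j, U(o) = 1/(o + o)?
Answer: -3/32 ≈ -0.093750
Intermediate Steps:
U(o) = 1/(2*o)
q(N, j) = -2 + N + j (q(N, j) = ((0² - 2) + N) + j = ((0 - 2) + N) + j = (-2 + N) + j = -2 + N + j)
D(G, f) = -12 + 3*G (D(G, f) = (-2 - 2 + G)*(-2 + 5) = (-4 + G)*3 = -12 + 3*G)
U(-16)*D(5, 6) = ((½)/(-16))*(-12 + 3*5) = ((½)*(-1/16))*(-12 + 15) = -1/32*3 = -3/32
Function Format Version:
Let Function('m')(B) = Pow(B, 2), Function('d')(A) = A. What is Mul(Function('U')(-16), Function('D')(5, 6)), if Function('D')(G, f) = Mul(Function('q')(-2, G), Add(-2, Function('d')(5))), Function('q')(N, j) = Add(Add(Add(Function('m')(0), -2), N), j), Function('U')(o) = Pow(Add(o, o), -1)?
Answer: Rational(-3, 32) ≈ -0.093750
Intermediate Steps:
Function('U')(o) = Mul(Rational(1, 2), Pow(o, -1)) (Function('U')(o) = Pow(Mul(2, o), -1) = Mul(Rational(1, 2), Pow(o, -1)))
Function('q')(N, j) = Add(-2, N, j) (Function('q')(N, j) = Add(Add(Add(Pow(0, 2), -2), N), j) = Add(Add(Add(0, -2), N), j) = Add(Add(-2, N), j) = Add(-2, N, j))
Function('D')(G, f) = Add(-12, Mul(3, G)) (Function('D')(G, f) = Mul(Add(-2, -2, G), Add(-2, 5)) = Mul(Add(-4, G), 3) = Add(-12, Mul(3, G)))
Mul(Function('U')(-16), Function('D')(5, 6)) = Mul(Mul(Rational(1, 2), Pow(-16, -1)), Add(-12, Mul(3, 5))) = Mul(Mul(Rational(1, 2), Rational(-1, 16)), Add(-12, 15)) = Mul(Rational(-1, 32), 3) = Rational(-3, 32)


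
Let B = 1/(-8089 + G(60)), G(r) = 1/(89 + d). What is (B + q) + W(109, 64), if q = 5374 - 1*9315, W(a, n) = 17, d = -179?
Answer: -2856715254/728011 ≈ -3924.0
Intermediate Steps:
G(r) = -1/90 (G(r) = 1/(89 - 179) = 1/(-90) = -1/90)
q = -3941 (q = 5374 - 9315 = -3941)
B = -90/728011 (B = 1/(-8089 - 1/90) = 1/(-728011/90) = -90/728011 ≈ -0.00012362)
(B + q) + W(109, 64) = (-90/728011 - 3941) + 17 = -2869091441/728011 + 17 = -2856715254/728011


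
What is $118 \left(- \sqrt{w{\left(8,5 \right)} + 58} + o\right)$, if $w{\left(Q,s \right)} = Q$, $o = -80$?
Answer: $-9440 - 118 \sqrt{66} \approx -10399.0$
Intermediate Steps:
$118 \left(- \sqrt{w{\left(8,5 \right)} + 58} + o\right) = 118 \left(- \sqrt{8 + 58} - 80\right) = 118 \left(- \sqrt{66} - 80\right) = 118 \left(-80 - \sqrt{66}\right) = -9440 - 118 \sqrt{66}$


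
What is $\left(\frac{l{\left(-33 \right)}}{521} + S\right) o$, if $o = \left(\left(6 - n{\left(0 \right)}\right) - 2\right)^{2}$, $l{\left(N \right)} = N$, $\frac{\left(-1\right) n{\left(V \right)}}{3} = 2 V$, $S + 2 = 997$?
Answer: $\frac{8293792}{521} \approx 15919.0$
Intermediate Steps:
$S = 995$ ($S = -2 + 997 = 995$)
$n{\left(V \right)} = - 6 V$ ($n{\left(V \right)} = - 3 \cdot 2 V = - 6 V$)
$o = 16$ ($o = \left(\left(6 - \left(-6\right) 0\right) - 2\right)^{2} = \left(\left(6 - 0\right) - 2\right)^{2} = \left(\left(6 + 0\right) - 2\right)^{2} = \left(6 - 2\right)^{2} = 4^{2} = 16$)
$\left(\frac{l{\left(-33 \right)}}{521} + S\right) o = \left(- \frac{33}{521} + 995\right) 16 = \frac{518362}{521} \cdot 16 = \frac{8293792}{521}$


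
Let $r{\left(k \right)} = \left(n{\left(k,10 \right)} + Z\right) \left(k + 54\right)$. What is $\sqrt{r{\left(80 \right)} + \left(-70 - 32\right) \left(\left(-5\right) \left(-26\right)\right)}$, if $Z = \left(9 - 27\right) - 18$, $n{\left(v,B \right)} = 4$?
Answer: $2 i \sqrt{4387} \approx 132.47 i$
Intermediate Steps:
$Z = -36$ ($Z = -18 - 18 = -36$)
$r{\left(k \right)} = -1728 - 32 k$ ($r{\left(k \right)} = \left(4 - 36\right) \left(k + 54\right) = - 32 \left(54 + k\right) = -1728 - 32 k$)
$\sqrt{r{\left(80 \right)} + \left(-70 - 32\right) \left(\left(-5\right) \left(-26\right)\right)} = \sqrt{\left(-1728 - 2560\right) + \left(-70 - 32\right) \left(\left(-5\right) \left(-26\right)\right)} = \sqrt{\left(-1728 - 2560\right) - 13260} = \sqrt{-4288 - 13260} = \sqrt{-17548} = 2 i \sqrt{4387}$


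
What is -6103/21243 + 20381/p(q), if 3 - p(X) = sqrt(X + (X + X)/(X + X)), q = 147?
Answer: -1299709066/2952777 - 40762*sqrt(37)/139 ≈ -2223.9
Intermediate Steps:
p(X) = 3 - sqrt(1 + X) (p(X) = 3 - sqrt(X + (X + X)/(X + X)) = 3 - sqrt(X + (2*X)/((2*X))) = 3 - sqrt(X + (2*X)*(1/(2*X))) = 3 - sqrt(X + 1) = 3 - sqrt(1 + X))
-6103/21243 + 20381/p(q) = -6103/21243 + 20381/(3 - sqrt(1 + 147)) = -6103*1/21243 + 20381/(3 - sqrt(148)) = -6103/21243 + 20381/(3 - 2*sqrt(37))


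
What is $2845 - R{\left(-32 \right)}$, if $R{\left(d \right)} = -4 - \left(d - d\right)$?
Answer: $2849$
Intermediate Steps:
$R{\left(d \right)} = -4$ ($R{\left(d \right)} = -4 - 0 = -4 + 0 = -4$)
$2845 - R{\left(-32 \right)} = 2845 - -4 = 2845 + 4 = 2849$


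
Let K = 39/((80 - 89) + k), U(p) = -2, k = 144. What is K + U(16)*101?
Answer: -9077/45 ≈ -201.71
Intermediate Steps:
K = 13/45 (K = 39/((80 - 89) + 144) = 39/(-9 + 144) = 39/135 = 39*(1/135) = 13/45 ≈ 0.28889)
K + U(16)*101 = 13/45 - 2*101 = 13/45 - 202 = -9077/45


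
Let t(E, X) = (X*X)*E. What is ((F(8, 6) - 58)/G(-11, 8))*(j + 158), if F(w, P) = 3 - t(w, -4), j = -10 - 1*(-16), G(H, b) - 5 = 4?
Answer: -10004/3 ≈ -3334.7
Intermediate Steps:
G(H, b) = 9 (G(H, b) = 5 + 4 = 9)
j = 6 (j = -10 + 16 = 6)
t(E, X) = E*X**2 (t(E, X) = X**2*E = E*X**2)
F(w, P) = 3 - 16*w (F(w, P) = 3 - w*(-4)**2 = 3 - w*16 = 3 - 16*w)
((F(8, 6) - 58)/G(-11, 8))*(j + 158) = (((3 - 16*8) - 58)/9)*(6 + 158) = (((3 - 128) - 58)*(1/9))*164 = ((-125 - 58)*(1/9))*164 = -183*1/9*164 = -61/3*164 = -10004/3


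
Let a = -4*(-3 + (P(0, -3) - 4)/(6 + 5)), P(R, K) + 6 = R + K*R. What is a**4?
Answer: 875213056/14641 ≈ 59778.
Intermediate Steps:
P(R, K) = -6 + R + K*R (P(R, K) = -6 + (R + K*R) = -6 + R + K*R)
a = 172/11 (a = -4*(-3 + ((-6 + 0 - 3*0) - 4)/(6 + 5)) = -4*(-3 + ((-6 + 0 + 0) - 4)/11) = -4*(-3 + (-6 - 4)*(1/11)) = -4*(-3 - 10*1/11) = -4*(-3 - 10/11) = -4*(-43/11) = 172/11 ≈ 15.636)
a**4 = (172/11)**4 = 875213056/14641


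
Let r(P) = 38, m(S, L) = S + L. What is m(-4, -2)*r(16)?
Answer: -228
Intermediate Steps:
m(S, L) = L + S
m(-4, -2)*r(16) = (-2 - 4)*38 = -6*38 = -228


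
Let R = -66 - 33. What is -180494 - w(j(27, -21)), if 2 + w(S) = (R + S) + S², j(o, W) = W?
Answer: -180813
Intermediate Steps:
R = -99
w(S) = -101 + S + S² (w(S) = -2 + ((-99 + S) + S²) = -2 + (-99 + S + S²) = -101 + S + S²)
-180494 - w(j(27, -21)) = -180494 - (-101 - 21 + (-21)²) = -180494 - (-101 - 21 + 441) = -180494 - 1*319 = -180494 - 319 = -180813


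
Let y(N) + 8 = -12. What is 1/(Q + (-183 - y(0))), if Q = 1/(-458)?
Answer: -458/74655 ≈ -0.0061349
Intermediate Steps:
Q = -1/458 ≈ -0.0021834
y(N) = -20 (y(N) = -8 - 12 = -20)
1/(Q + (-183 - y(0))) = 1/(-1/458 + (-183 - 1*(-20))) = 1/(-1/458 + (-183 + 20)) = 1/(-1/458 - 163) = 1/(-74655/458) = -458/74655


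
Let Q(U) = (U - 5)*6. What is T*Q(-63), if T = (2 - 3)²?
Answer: -408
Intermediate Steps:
T = 1 (T = (-1)² = 1)
Q(U) = -30 + 6*U (Q(U) = (-5 + U)*6 = -30 + 6*U)
T*Q(-63) = 1*(-30 + 6*(-63)) = 1*(-30 - 378) = 1*(-408) = -408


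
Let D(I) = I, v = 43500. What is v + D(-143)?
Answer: 43357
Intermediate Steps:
v + D(-143) = 43500 - 143 = 43357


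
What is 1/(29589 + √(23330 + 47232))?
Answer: 29589/875438359 - √70562/875438359 ≈ 3.3496e-5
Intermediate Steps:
1/(29589 + √(23330 + 47232)) = 1/(29589 + √70562)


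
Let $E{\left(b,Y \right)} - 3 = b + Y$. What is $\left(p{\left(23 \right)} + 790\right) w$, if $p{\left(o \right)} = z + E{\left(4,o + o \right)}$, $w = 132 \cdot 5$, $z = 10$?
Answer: $562980$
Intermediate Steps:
$E{\left(b,Y \right)} = 3 + Y + b$ ($E{\left(b,Y \right)} = 3 + \left(b + Y\right) = 3 + \left(Y + b\right) = 3 + Y + b$)
$w = 660$
$p{\left(o \right)} = 17 + 2 o$ ($p{\left(o \right)} = 10 + \left(3 + \left(o + o\right) + 4\right) = 10 + \left(3 + 2 o + 4\right) = 10 + \left(7 + 2 o\right) = 17 + 2 o$)
$\left(p{\left(23 \right)} + 790\right) w = \left(\left(17 + 2 \cdot 23\right) + 790\right) 660 = \left(\left(17 + 46\right) + 790\right) 660 = \left(63 + 790\right) 660 = 853 \cdot 660 = 562980$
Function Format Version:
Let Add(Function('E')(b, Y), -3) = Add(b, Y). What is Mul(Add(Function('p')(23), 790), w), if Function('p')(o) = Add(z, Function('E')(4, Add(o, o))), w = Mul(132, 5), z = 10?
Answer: 562980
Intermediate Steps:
Function('E')(b, Y) = Add(3, Y, b) (Function('E')(b, Y) = Add(3, Add(b, Y)) = Add(3, Add(Y, b)) = Add(3, Y, b))
w = 660
Function('p')(o) = Add(17, Mul(2, o)) (Function('p')(o) = Add(10, Add(3, Add(o, o), 4)) = Add(10, Add(3, Mul(2, o), 4)) = Add(10, Add(7, Mul(2, o))) = Add(17, Mul(2, o)))
Mul(Add(Function('p')(23), 790), w) = Mul(Add(Add(17, Mul(2, 23)), 790), 660) = Mul(Add(Add(17, 46), 790), 660) = Mul(Add(63, 790), 660) = Mul(853, 660) = 562980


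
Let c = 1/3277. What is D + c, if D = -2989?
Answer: -9794952/3277 ≈ -2989.0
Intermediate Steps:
c = 1/3277 ≈ 0.00030516
D + c = -2989 + 1/3277 = -9794952/3277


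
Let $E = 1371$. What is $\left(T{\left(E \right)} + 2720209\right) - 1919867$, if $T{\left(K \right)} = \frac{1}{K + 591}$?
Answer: $\frac{1570271005}{1962} \approx 8.0034 \cdot 10^{5}$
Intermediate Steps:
$T{\left(K \right)} = \frac{1}{591 + K}$
$\left(T{\left(E \right)} + 2720209\right) - 1919867 = \left(\frac{1}{591 + 1371} + 2720209\right) - 1919867 = \left(\frac{1}{1962} + 2720209\right) - 1919867 = \frac{5337050059}{1962} - 1919867 = \frac{1570271005}{1962}$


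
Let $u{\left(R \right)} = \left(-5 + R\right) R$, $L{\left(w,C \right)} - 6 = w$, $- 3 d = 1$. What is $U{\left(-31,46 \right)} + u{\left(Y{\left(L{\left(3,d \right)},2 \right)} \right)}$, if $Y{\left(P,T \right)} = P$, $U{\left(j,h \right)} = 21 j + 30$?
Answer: $-585$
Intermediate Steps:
$d = - \frac{1}{3}$ ($d = \left(- \frac{1}{3}\right) 1 = - \frac{1}{3} \approx -0.33333$)
$L{\left(w,C \right)} = 6 + w$
$U{\left(j,h \right)} = 30 + 21 j$
$u{\left(R \right)} = R \left(-5 + R\right)$
$U{\left(-31,46 \right)} + u{\left(Y{\left(L{\left(3,d \right)},2 \right)} \right)} = \left(30 + 21 \left(-31\right)\right) + \left(6 + 3\right) \left(-5 + \left(6 + 3\right)\right) = \left(30 - 651\right) + 9 \left(-5 + 9\right) = -621 + 9 \cdot 4 = -621 + 36 = -585$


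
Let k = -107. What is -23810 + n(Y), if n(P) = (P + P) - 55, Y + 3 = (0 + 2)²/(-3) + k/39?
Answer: -310429/13 ≈ -23879.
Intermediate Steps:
Y = -92/13 (Y = -3 + ((0 + 2)²/(-3) - 107/39) = -3 + (2²*(-⅓) - 107*1/39) = -3 + (4*(-⅓) - 107/39) = -3 + (-4/3 - 107/39) = -3 - 53/13 = -92/13 ≈ -7.0769)
n(P) = -55 + 2*P (n(P) = 2*P - 55 = -55 + 2*P)
-23810 + n(Y) = -23810 + (-55 + 2*(-92/13)) = -23810 + (-55 - 184/13) = -23810 - 899/13 = -310429/13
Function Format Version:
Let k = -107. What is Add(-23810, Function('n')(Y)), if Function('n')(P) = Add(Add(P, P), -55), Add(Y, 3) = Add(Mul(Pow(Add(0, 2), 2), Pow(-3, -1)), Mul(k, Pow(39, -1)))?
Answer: Rational(-310429, 13) ≈ -23879.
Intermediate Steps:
Y = Rational(-92, 13) (Y = Add(-3, Add(Mul(Pow(Add(0, 2), 2), Pow(-3, -1)), Mul(-107, Pow(39, -1)))) = Add(-3, Add(Mul(Pow(2, 2), Rational(-1, 3)), Mul(-107, Rational(1, 39)))) = Add(-3, Add(Mul(4, Rational(-1, 3)), Rational(-107, 39))) = Add(-3, Add(Rational(-4, 3), Rational(-107, 39))) = Add(-3, Rational(-53, 13)) = Rational(-92, 13) ≈ -7.0769)
Function('n')(P) = Add(-55, Mul(2, P)) (Function('n')(P) = Add(Mul(2, P), -55) = Add(-55, Mul(2, P)))
Add(-23810, Function('n')(Y)) = Add(-23810, Add(-55, Mul(2, Rational(-92, 13)))) = Add(-23810, Add(-55, Rational(-184, 13))) = Add(-23810, Rational(-899, 13)) = Rational(-310429, 13)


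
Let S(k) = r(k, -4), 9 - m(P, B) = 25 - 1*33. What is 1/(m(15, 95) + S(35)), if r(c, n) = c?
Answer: 1/52 ≈ 0.019231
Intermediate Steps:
m(P, B) = 17 (m(P, B) = 9 - (25 - 1*33) = 9 - (25 - 33) = 9 - 1*(-8) = 9 + 8 = 17)
S(k) = k
1/(m(15, 95) + S(35)) = 1/(17 + 35) = 1/52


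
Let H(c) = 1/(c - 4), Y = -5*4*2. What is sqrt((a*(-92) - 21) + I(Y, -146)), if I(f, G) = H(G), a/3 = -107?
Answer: sqrt(26559894)/30 ≈ 171.79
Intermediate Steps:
a = -321 (a = 3*(-107) = -321)
Y = -40 (Y = -20*2 = -40)
H(c) = 1/(-4 + c)
I(f, G) = 1/(-4 + G)
sqrt((a*(-92) - 21) + I(Y, -146)) = sqrt((-321*(-92) - 21) + 1/(-4 - 146)) = sqrt((29532 - 21) + 1/(-150)) = sqrt(29511 - 1/150) = sqrt(4426649/150) = sqrt(26559894)/30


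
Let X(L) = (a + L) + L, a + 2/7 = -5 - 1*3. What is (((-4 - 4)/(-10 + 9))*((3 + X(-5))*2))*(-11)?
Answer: 18832/7 ≈ 2690.3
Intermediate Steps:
a = -58/7 (a = -2/7 + (-5 - 1*3) = -2/7 + (-5 - 3) = -2/7 - 8 = -58/7 ≈ -8.2857)
X(L) = -58/7 + 2*L (X(L) = (-58/7 + L) + L = -58/7 + 2*L)
(((-4 - 4)/(-10 + 9))*((3 + X(-5))*2))*(-11) = (((-4 - 4)/(-10 + 9))*((3 + (-58/7 + 2*(-5)))*2))*(-11) = ((-8/(-1))*((3 + (-58/7 - 10))*2))*(-11) = ((-8*(-1))*((3 - 128/7)*2))*(-11) = (8*(-107/7*2))*(-11) = (8*(-214/7))*(-11) = -1712/7*(-11) = 18832/7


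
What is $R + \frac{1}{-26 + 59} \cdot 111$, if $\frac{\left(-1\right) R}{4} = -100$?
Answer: $\frac{4437}{11} \approx 403.36$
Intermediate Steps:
$R = 400$ ($R = \left(-4\right) \left(-100\right) = 400$)
$R + \frac{1}{-26 + 59} \cdot 111 = 400 + \frac{1}{-26 + 59} \cdot 111 = 400 + \frac{1}{33} \cdot 111 = 400 + \frac{37}{11} = \frac{4437}{11}$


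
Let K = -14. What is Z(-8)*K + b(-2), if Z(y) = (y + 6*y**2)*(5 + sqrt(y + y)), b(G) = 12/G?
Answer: -26326 - 21056*I ≈ -26326.0 - 21056.0*I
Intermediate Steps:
Z(y) = (5 + sqrt(2)*sqrt(y))*(y + 6*y**2) (Z(y) = (y + 6*y**2)*(5 + sqrt(2*y)) = (y + 6*y**2)*(5 + sqrt(2)*sqrt(y)) = (5 + sqrt(2)*sqrt(y))*(y + 6*y**2))
Z(-8)*K + b(-2) = (5*(-8) + 30*(-8)**2 + sqrt(2)*(-8)**(3/2) + 6*sqrt(2)*(-8)**(5/2))*(-14) + 12/(-2) = (-40 + 30*64 + sqrt(2)*(-16*I*sqrt(2)) + 6*sqrt(2)*(128*I*sqrt(2)))*(-14) + 12*(-1/2) = (-40 + 1920 - 32*I + 1536*I)*(-14) - 6 = (1880 + 1504*I)*(-14) - 6 = (-26320 - 21056*I) - 6 = -26326 - 21056*I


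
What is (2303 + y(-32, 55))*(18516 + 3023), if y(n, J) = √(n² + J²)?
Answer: 49604317 + 21539*√4049 ≈ 5.0975e+7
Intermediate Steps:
y(n, J) = √(J² + n²)
(2303 + y(-32, 55))*(18516 + 3023) = (2303 + √(55² + (-32)²))*(18516 + 3023) = (2303 + √(3025 + 1024))*21539 = (2303 + √4049)*21539 = 49604317 + 21539*√4049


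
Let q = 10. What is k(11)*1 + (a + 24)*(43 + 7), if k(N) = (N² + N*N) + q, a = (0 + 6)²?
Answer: 3252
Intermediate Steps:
a = 36 (a = 6² = 36)
k(N) = 10 + 2*N² (k(N) = (N² + N*N) + 10 = (N² + N²) + 10 = 2*N² + 10 = 10 + 2*N²)
k(11)*1 + (a + 24)*(43 + 7) = (10 + 2*11²)*1 + (36 + 24)*(43 + 7) = (10 + 2*121)*1 + 60*50 = (10 + 242)*1 + 3000 = 252*1 + 3000 = 252 + 3000 = 3252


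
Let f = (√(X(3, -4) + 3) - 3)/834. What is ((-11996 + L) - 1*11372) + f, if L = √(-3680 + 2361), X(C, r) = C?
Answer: -6496305/278 + √6/834 + I*√1319 ≈ -23368.0 + 36.318*I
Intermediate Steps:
L = I*√1319 (L = √(-1319) = I*√1319 ≈ 36.318*I)
f = -1/278 + √6/834 (f = (√(3 + 3) - 3)/834 = (√6 - 3)*(1/834) = (-3 + √6)*(1/834) = -1/278 + √6/834 ≈ -0.00066008)
((-11996 + L) - 1*11372) + f = ((-11996 + I*√1319) - 1*11372) + (-1/278 + √6/834) = ((-11996 + I*√1319) - 11372) + (-1/278 + √6/834) = (-23368 + I*√1319) + (-1/278 + √6/834) = -6496305/278 + √6/834 + I*√1319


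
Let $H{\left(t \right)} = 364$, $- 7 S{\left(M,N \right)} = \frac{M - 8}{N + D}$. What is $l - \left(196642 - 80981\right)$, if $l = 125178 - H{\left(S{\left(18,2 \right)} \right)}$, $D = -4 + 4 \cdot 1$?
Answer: $9153$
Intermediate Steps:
$D = 0$ ($D = -4 + 4 = 0$)
$S{\left(M,N \right)} = - \frac{-8 + M}{7 N}$ ($S{\left(M,N \right)} = - \frac{\left(M - 8\right) \frac{1}{N + 0}}{7} = - \frac{\left(-8 + M\right) \frac{1}{N}}{7} = - \frac{\frac{1}{N} \left(-8 + M\right)}{7} = - \frac{-8 + M}{7 N}$)
$l = 124814$ ($l = 125178 - 364 = 124814$)
$l - \left(196642 - 80981\right) = 124814 - \left(196642 - 80981\right) = 124814 - 115661 = 9153$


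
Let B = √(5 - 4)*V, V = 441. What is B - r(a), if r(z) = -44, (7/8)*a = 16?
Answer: 485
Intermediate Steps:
a = 128/7 (a = (8/7)*16 = 128/7 ≈ 18.286)
B = 441 (B = √(5 - 4)*441 = √1*441 = 1*441 = 441)
B - r(a) = 441 - 1*(-44) = 441 + 44 = 485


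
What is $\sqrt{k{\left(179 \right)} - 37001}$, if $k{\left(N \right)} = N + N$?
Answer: $i \sqrt{36643} \approx 191.42 i$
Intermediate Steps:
$k{\left(N \right)} = 2 N$
$\sqrt{k{\left(179 \right)} - 37001} = \sqrt{2 \cdot 179 - 37001} = \sqrt{358 - 37001} = \sqrt{-36643} = i \sqrt{36643}$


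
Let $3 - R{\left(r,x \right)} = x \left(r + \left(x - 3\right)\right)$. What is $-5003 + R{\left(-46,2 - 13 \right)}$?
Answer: $-5660$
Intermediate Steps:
$R{\left(r,x \right)} = 3 - x \left(-3 + r + x\right)$ ($R{\left(r,x \right)} = 3 - x \left(r + \left(x - 3\right)\right) = 3 - x \left(r + \left(-3 + x\right)\right) = 3 - x \left(-3 + r + x\right)$)
$-5003 + R{\left(-46,2 - 13 \right)} = -5003 + \left(3 - \left(2 - 13\right)^{2} + 3 \left(2 - 13\right) - - 46 \left(2 - 13\right)\right) = -5003 + \left(3 - \left(-11\right)^{2} + 3 \left(-11\right) - \left(-46\right) \left(-11\right)\right) = -5003 - 657 = -5660$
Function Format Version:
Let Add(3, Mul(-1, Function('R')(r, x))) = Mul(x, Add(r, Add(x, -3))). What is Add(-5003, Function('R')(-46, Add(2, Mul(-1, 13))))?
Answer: -5660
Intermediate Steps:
Function('R')(r, x) = Add(3, Mul(-1, x, Add(-3, r, x))) (Function('R')(r, x) = Add(3, Mul(-1, Mul(x, Add(r, Add(x, -3))))) = Add(3, Mul(-1, Mul(x, Add(r, Add(-3, x))))) = Add(3, Mul(-1, Mul(x, Add(-3, r, x)))) = Add(3, Mul(-1, x, Add(-3, r, x))))
Add(-5003, Function('R')(-46, Add(2, Mul(-1, 13)))) = Add(-5003, Add(3, Mul(-1, Pow(Add(2, Mul(-1, 13)), 2)), Mul(3, Add(2, Mul(-1, 13))), Mul(-1, -46, Add(2, Mul(-1, 13))))) = Add(-5003, Add(3, Mul(-1, Pow(Add(2, -13), 2)), Mul(3, Add(2, -13)), Mul(-1, -46, Add(2, -13)))) = Add(-5003, Add(3, Mul(-1, Pow(-11, 2)), Mul(3, -11), Mul(-1, -46, -11))) = Add(-5003, Add(3, Mul(-1, 121), -33, -506)) = Add(-5003, Add(3, -121, -33, -506)) = Add(-5003, -657) = -5660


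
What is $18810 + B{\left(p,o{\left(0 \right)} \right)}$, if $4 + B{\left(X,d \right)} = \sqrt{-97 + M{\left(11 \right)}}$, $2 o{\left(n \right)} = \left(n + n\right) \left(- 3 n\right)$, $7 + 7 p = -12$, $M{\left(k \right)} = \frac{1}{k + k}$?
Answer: $18806 + \frac{3 i \sqrt{5214}}{22} \approx 18806.0 + 9.8465 i$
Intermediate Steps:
$M{\left(k \right)} = \frac{1}{2 k}$
$p = - \frac{19}{7}$ ($p = -1 + \frac{1}{7} \left(-12\right) = -1 - \frac{12}{7} = - \frac{19}{7} \approx -2.7143$)
$o{\left(n \right)} = - 3 n^{2}$ ($o{\left(n \right)} = \frac{\left(n + n\right) \left(- 3 n\right)}{2} = \frac{2 n \left(- 3 n\right)}{2} = \frac{\left(-6\right) n^{2}}{2} = - 3 n^{2}$)
$B{\left(X,d \right)} = -4 + \frac{3 i \sqrt{5214}}{22}$ ($B{\left(X,d \right)} = -4 + \sqrt{-97 + \frac{1}{2 \cdot 11}} = -4 + \sqrt{-97 + \frac{1}{2} \cdot \frac{1}{11}} = -4 + \sqrt{-97 + \frac{1}{22}} = -4 + \sqrt{- \frac{2133}{22}} = -4 + \frac{3 i \sqrt{5214}}{22}$)
$18810 + B{\left(p,o{\left(0 \right)} \right)} = 18810 - \left(4 - \frac{3 i \sqrt{5214}}{22}\right) = 18806 + \frac{3 i \sqrt{5214}}{22}$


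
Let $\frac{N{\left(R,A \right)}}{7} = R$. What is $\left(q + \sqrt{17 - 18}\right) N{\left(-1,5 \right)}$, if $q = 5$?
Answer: $-35 - 7 i \approx -35.0 - 7.0 i$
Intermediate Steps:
$N{\left(R,A \right)} = 7 R$
$\left(q + \sqrt{17 - 18}\right) N{\left(-1,5 \right)} = \left(5 + \sqrt{17 - 18}\right) 7 \left(-1\right) = \left(5 + \sqrt{-1}\right) \left(-7\right) = \left(5 + i\right) \left(-7\right) = -35 - 7 i$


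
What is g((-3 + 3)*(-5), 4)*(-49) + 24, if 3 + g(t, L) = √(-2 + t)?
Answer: 171 - 49*I*√2 ≈ 171.0 - 69.297*I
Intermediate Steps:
g(t, L) = -3 + √(-2 + t)
g((-3 + 3)*(-5), 4)*(-49) + 24 = (-3 + √(-2 + (-3 + 3)*(-5)))*(-49) + 24 = (-3 + √(-2 + 0*(-5)))*(-49) + 24 = (-3 + √(-2 + 0))*(-49) + 24 = (-3 + √(-2))*(-49) + 24 = (-3 + I*√2)*(-49) + 24 = (147 - 49*I*√2) + 24 = 171 - 49*I*√2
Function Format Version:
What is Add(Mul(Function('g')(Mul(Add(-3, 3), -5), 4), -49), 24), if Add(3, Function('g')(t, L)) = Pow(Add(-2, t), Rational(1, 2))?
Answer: Add(171, Mul(-49, I, Pow(2, Rational(1, 2)))) ≈ Add(171.00, Mul(-69.297, I))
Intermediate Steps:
Function('g')(t, L) = Add(-3, Pow(Add(-2, t), Rational(1, 2)))
Add(Mul(Function('g')(Mul(Add(-3, 3), -5), 4), -49), 24) = Add(Mul(Add(-3, Pow(Add(-2, Mul(Add(-3, 3), -5)), Rational(1, 2))), -49), 24) = Add(Mul(Add(-3, Pow(Add(-2, Mul(0, -5)), Rational(1, 2))), -49), 24) = Add(Mul(Add(-3, Pow(Add(-2, 0), Rational(1, 2))), -49), 24) = Add(Mul(Add(-3, Pow(-2, Rational(1, 2))), -49), 24) = Add(Mul(Add(-3, Mul(I, Pow(2, Rational(1, 2)))), -49), 24) = Add(Add(147, Mul(-49, I, Pow(2, Rational(1, 2)))), 24) = Add(171, Mul(-49, I, Pow(2, Rational(1, 2))))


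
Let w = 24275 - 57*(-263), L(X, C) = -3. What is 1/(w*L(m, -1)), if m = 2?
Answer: -1/117798 ≈ -8.4891e-6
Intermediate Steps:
w = 39266 (w = 24275 - 1*(-14991) = 24275 + 14991 = 39266)
1/(w*L(m, -1)) = 1/(39266*(-3)) = 1/(-117798) = -1/117798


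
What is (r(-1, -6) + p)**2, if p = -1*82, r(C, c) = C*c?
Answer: 5776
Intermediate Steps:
p = -82
(r(-1, -6) + p)**2 = (-1*(-6) - 82)**2 = (6 - 82)**2 = (-76)**2 = 5776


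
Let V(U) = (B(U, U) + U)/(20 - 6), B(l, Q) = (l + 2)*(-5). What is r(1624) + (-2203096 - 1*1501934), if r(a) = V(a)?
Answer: -25938463/7 ≈ -3.7055e+6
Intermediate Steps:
B(l, Q) = -10 - 5*l (B(l, Q) = (2 + l)*(-5) = -10 - 5*l)
V(U) = -5/7 - 2*U/7 (V(U) = ((-10 - 5*U) + U)/(20 - 6) = (-10 - 4*U)/14 = (-10 - 4*U)*(1/14) = -5/7 - 2*U/7)
r(a) = -5/7 - 2*a/7
r(1624) + (-2203096 - 1*1501934) = (-5/7 - 2/7*1624) + (-2203096 - 1*1501934) = (-5/7 - 464) + (-2203096 - 1501934) = -3253/7 - 3705030 = -25938463/7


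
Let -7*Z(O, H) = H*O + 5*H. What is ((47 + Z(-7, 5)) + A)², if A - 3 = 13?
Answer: 203401/49 ≈ 4151.0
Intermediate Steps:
A = 16 (A = 3 + 13 = 16)
Z(O, H) = -5*H/7 - H*O/7 (Z(O, H) = -(H*O + 5*H)/7 = -(5*H + H*O)/7 = -5*H/7 - H*O/7)
((47 + Z(-7, 5)) + A)² = ((47 - ⅐*5*(5 - 7)) + 16)² = ((47 - ⅐*5*(-2)) + 16)² = ((47 + 10/7) + 16)² = (339/7 + 16)² = (451/7)² = 203401/49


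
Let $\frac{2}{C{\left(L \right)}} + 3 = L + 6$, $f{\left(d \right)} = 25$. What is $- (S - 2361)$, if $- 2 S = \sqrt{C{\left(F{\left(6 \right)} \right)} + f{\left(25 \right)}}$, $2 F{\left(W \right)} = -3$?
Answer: $2361 + \frac{\sqrt{237}}{6} \approx 2363.6$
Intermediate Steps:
$F{\left(W \right)} = - \frac{3}{2}$ ($F{\left(W \right)} = \frac{1}{2} \left(-3\right) = - \frac{3}{2}$)
$C{\left(L \right)} = \frac{2}{3 + L}$ ($C{\left(L \right)} = \frac{2}{-3 + \left(L + 6\right)} = \frac{2}{-3 + \left(6 + L\right)} = \frac{2}{3 + L}$)
$S = - \frac{\sqrt{237}}{6}$ ($S = - \frac{\sqrt{\frac{2}{3 - \frac{3}{2}} + 25}}{2} = - \frac{\sqrt{\frac{2}{\frac{3}{2}} + 25}}{2} = - \frac{\sqrt{2 \cdot \frac{2}{3} + 25}}{2} = - \frac{\sqrt{\frac{4}{3} + 25}}{2} = - \frac{\sqrt{\frac{79}{3}}}{2} = - \frac{\frac{1}{3} \sqrt{237}}{2} = - \frac{\sqrt{237}}{6} \approx -2.5658$)
$- (S - 2361) = - (- \frac{\sqrt{237}}{6} - 2361) = - (-2361 - \frac{\sqrt{237}}{6}) = 2361 + \frac{\sqrt{237}}{6}$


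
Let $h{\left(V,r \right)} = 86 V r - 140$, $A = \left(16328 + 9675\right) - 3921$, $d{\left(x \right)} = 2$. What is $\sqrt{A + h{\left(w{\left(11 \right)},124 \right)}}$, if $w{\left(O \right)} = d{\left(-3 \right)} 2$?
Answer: $\sqrt{64598} \approx 254.16$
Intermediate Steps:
$w{\left(O \right)} = 4$ ($w{\left(O \right)} = 2 \cdot 2 = 4$)
$A = 22082$ ($A = 26003 - 3921 = 22082$)
$h{\left(V,r \right)} = -140 + 86 V r$ ($h{\left(V,r \right)} = 86 V r - 140 = -140 + 86 V r$)
$\sqrt{A + h{\left(w{\left(11 \right)},124 \right)}} = \sqrt{22082 - \left(140 - 42656\right)} = \sqrt{22082 + \left(-140 + 42656\right)} = \sqrt{22082 + 42516} = \sqrt{64598}$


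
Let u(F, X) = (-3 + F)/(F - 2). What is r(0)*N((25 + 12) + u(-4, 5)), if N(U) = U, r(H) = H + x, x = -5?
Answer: -1145/6 ≈ -190.83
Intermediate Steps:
r(H) = -5 + H (r(H) = H - 5 = -5 + H)
u(F, X) = (-3 + F)/(-2 + F)
r(0)*N((25 + 12) + u(-4, 5)) = (-5 + 0)*((25 + 12) + (-3 - 4)/(-2 - 4)) = -5*(37 - 7/(-6)) = -5*(37 - ⅙*(-7)) = -5*(37 + 7/6) = -5*229/6 = -1145/6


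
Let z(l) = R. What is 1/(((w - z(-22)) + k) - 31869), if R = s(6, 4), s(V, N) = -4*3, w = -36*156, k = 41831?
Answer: 1/4358 ≈ 0.00022946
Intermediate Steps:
w = -5616
s(V, N) = -12
R = -12
z(l) = -12
1/(((w - z(-22)) + k) - 31869) = 1/(((-5616 - 1*(-12)) + 41831) - 31869) = 1/(((-5616 + 12) + 41831) - 31869) = 1/((-5604 + 41831) - 31869) = 1/(36227 - 31869) = 1/4358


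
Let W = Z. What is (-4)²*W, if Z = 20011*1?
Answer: 320176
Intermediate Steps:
Z = 20011
W = 20011
(-4)²*W = (-4)²*20011 = 16*20011 = 320176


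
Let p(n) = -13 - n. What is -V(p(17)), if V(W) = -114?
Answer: 114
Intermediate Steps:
-V(p(17)) = -1*(-114) = 114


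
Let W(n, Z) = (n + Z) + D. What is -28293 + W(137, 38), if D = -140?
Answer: -28258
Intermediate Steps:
W(n, Z) = -140 + Z + n (W(n, Z) = (n + Z) - 140 = (Z + n) - 140 = -140 + Z + n)
-28293 + W(137, 38) = -28293 + (-140 + 38 + 137) = -28293 + 35 = -28258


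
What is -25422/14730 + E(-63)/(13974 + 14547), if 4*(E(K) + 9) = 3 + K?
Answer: -40300799/23339685 ≈ -1.7267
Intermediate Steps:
E(K) = -33/4 + K/4 (E(K) = -9 + (3 + K)/4 = -9 + (¾ + K/4) = -33/4 + K/4)
-25422/14730 + E(-63)/(13974 + 14547) = -25422/14730 + (-33/4 + (¼)*(-63))/(13974 + 14547) = -25422*1/14730 + (-33/4 - 63/4)/28521 = -4237/2455 - 24*1/28521 = -4237/2455 - 8/9507 = -40300799/23339685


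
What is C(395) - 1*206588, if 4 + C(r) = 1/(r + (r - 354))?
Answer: -90074111/436 ≈ -2.0659e+5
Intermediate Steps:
C(r) = -4 + 1/(-354 + 2*r) (C(r) = -4 + 1/(r + (r - 354)) = -4 + 1/(r + (-354 + r)) = -4 + 1/(-354 + 2*r))
C(395) - 1*206588 = (1417 - 8*395)/(2*(-177 + 395)) - 1*206588 = (1/2)*(1417 - 3160)/218 - 206588 = (1/2)*(1/218)*(-1743) - 206588 = -1743/436 - 206588 = -90074111/436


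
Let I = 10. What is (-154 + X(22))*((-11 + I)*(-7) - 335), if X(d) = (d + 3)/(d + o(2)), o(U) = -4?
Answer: 450508/9 ≈ 50056.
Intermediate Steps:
X(d) = (3 + d)/(-4 + d) (X(d) = (d + 3)/(d - 4) = (3 + d)/(-4 + d))
(-154 + X(22))*((-11 + I)*(-7) - 335) = (-154 + (3 + 22)/(-4 + 22))*((-11 + 10)*(-7) - 335) = (-154 + 25/18)*(-1*(-7) - 335) = (-154 + (1/18)*25)*(7 - 335) = (-154 + 25/18)*(-328) = -2747/18*(-328) = 450508/9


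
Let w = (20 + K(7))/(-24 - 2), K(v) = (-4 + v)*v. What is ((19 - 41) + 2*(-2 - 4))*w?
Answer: 697/13 ≈ 53.615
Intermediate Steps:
K(v) = v*(-4 + v)
w = -41/26 (w = (20 + 7*(-4 + 7))/(-24 - 2) = (20 + 7*3)/(-26) = (20 + 21)*(-1/26) = 41*(-1/26) = -41/26 ≈ -1.5769)
((19 - 41) + 2*(-2 - 4))*w = ((19 - 41) + 2*(-2 - 4))*(-41/26) = (-22 + 2*(-6))*(-41/26) = (-22 - 12)*(-41/26) = -34*(-41/26) = 697/13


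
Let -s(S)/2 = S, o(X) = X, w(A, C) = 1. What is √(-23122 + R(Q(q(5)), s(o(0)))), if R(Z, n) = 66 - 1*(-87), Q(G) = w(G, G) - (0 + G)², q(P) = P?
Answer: I*√22969 ≈ 151.56*I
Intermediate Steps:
s(S) = -2*S
Q(G) = 1 - G² (Q(G) = 1 - (0 + G)² = 1 - G²)
R(Z, n) = 153 (R(Z, n) = 66 + 87 = 153)
√(-23122 + R(Q(q(5)), s(o(0)))) = √(-23122 + 153) = √(-22969) = I*√22969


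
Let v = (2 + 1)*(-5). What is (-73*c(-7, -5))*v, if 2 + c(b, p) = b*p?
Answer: 36135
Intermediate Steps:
v = -15 (v = 3*(-5) = -15)
c(b, p) = -2 + b*p
(-73*c(-7, -5))*v = -73*(-2 - 7*(-5))*(-15) = -73*(-2 + 35)*(-15) = -73*33*(-15) = -2409*(-15) = 36135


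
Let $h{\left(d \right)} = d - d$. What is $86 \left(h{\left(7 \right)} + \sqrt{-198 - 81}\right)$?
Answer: $258 i \sqrt{31} \approx 1436.5 i$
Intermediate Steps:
$h{\left(d \right)} = 0$
$86 \left(h{\left(7 \right)} + \sqrt{-198 - 81}\right) = 86 \left(0 + \sqrt{-198 - 81}\right) = 86 \left(0 + \sqrt{-279}\right) = 86 \left(0 + 3 i \sqrt{31}\right) = 86 \cdot 3 i \sqrt{31} = 258 i \sqrt{31}$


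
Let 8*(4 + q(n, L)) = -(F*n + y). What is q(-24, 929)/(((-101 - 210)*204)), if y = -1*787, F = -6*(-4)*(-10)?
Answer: 5005/507552 ≈ 0.0098611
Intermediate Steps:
F = -240 (F = 24*(-10) = -240)
y = -787
q(n, L) = 755/8 + 30*n (q(n, L) = -4 + (-(-240*n - 787))/8 = -4 + (-(-787 - 240*n))/8 = -4 + (787 + 240*n)/8 = -4 + (787/8 + 30*n) = 755/8 + 30*n)
q(-24, 929)/(((-101 - 210)*204)) = (755/8 + 30*(-24))/(((-101 - 210)*204)) = (755/8 - 720)/((-311*204)) = -5005/8/(-63444) = -5005/8*(-1/63444) = 5005/507552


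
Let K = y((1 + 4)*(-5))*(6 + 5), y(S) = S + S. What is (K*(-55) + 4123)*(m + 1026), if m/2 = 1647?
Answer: 148491360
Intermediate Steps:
m = 3294 (m = 2*1647 = 3294)
y(S) = 2*S
K = -550 (K = (2*((1 + 4)*(-5)))*(6 + 5) = (2*(5*(-5)))*11 = (2*(-25))*11 = -50*11 = -550)
(K*(-55) + 4123)*(m + 1026) = (-550*(-55) + 4123)*(3294 + 1026) = (30250 + 4123)*4320 = 34373*4320 = 148491360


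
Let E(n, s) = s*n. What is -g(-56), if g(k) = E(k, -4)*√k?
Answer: -448*I*√14 ≈ -1676.3*I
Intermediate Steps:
E(n, s) = n*s
g(k) = -4*k^(3/2) (g(k) = (k*(-4))*√k = (-4*k)*√k = -4*k^(3/2))
-g(-56) = -(-4)*(-56)^(3/2) = -(-4)*(-112*I*√14) = -448*I*√14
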